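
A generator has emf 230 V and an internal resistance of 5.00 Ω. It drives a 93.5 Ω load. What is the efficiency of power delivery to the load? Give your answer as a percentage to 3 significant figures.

94.9 %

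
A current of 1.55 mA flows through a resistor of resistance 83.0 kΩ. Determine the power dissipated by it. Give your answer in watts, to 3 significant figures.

0.199 W

Current and resistance are given, so P = I²R is the direct form.
P = (0.001550 A)² × 83000 Ω = 0.1994 W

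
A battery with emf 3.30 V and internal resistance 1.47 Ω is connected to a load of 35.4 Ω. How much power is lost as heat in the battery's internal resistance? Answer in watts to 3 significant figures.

The internal resistance carries the same current as the load; P_int = I²r.
I = ε / (r + R) = 3.30 / (1.47 + 35.4) = 0.08950 A
P_int = I² r = (0.08950)² × 1.47 = 0.01178 W

0.0118 W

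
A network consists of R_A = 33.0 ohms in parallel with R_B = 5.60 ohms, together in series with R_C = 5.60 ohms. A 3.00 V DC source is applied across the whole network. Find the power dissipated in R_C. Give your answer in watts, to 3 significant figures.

Collapse the R_A‖R_B pair into one equivalent R_p; then R_p and R_C form a series string.
R_p = (33.0×5.60)/(33.0+5.60) = 4.788 Ω
R_total = R_p + 5.60 = 4.788 + 5.60 = 10.39 Ω
I = V / R_total = 3.00 / 10.39 = 0.2888 A
R_C carries the full series current, so P = I²R.
P_R_C = (0.2888)² × 5.60 = 0.4671 W

0.467 W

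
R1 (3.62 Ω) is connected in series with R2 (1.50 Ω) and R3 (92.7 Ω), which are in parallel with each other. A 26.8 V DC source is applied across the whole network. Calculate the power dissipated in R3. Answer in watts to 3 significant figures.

0.650 W

Replace R2 and R3 with their parallel equivalent so the circuit becomes R1 in series with R_p.
R_p = (1.50×92.7)/(1.50+92.7) = 1.476 Ω
R_total = 3.62 + 1.476 = 5.096 Ω
I = V / R_total = 26.8 / 5.096 = 5.259 A
Voltage across the parallel pair: V_p = I × R_p = 5.259 × 1.476 = 7.763 V
R3 is across V_p, so use P = V²/R for that branch.
P_R3 = (7.763)² / 92.7 = 0.6501 W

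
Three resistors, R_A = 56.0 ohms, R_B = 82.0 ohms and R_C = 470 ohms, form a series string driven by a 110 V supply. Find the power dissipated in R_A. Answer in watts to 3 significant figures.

1.83 W

Every series element carries the same I. Get I from the total resistance, then P = I² × R_A.
R_total = 56.0 + 82.0 + 470 = 608.0 Ω
I = V / R_total = 110 / 608.0 = 0.1809 A
P_R_A = I² × R_A = (0.1809)² × 56.0 = 1.833 W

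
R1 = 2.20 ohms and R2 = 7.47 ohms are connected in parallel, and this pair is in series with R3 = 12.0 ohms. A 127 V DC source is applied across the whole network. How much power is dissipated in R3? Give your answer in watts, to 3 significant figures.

1030 W

Combine R1 and R2 into their parallel equivalent first, reducing the network to two series resistors.
R_p = (2.20×7.47)/(2.20+7.47) = 1.699 Ω
R_total = R_p + 12.0 = 1.699 + 12.0 = 13.70 Ω
I = V / R_total = 127 / 13.70 = 9.270 A
R3 is the series element, so its power is I²R.
P_R3 = (9.270)² × 12.0 = 1031 W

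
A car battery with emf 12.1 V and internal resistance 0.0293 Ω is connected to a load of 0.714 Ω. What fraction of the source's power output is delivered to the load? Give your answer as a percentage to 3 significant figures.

96.1 %

Efficiency is P_load / P_total. With a series r and R sharing the same I, P = I²R for each, so η = R/(R+r).
η = R / (R + r) = 0.714 / (0.714 + 0.0293) = 0.9606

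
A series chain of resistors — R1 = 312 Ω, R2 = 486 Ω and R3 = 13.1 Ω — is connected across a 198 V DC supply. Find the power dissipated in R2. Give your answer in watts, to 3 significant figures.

29.0 W

Series elements share the same current, so find I first, then use P = I²R.
R_total = 312 + 486 + 13.1 = 811.1 Ω
I = V / R_total = 198 / 811.1 = 0.2441 A
P_R2 = I² × R2 = (0.2441)² × 486 = 28.96 W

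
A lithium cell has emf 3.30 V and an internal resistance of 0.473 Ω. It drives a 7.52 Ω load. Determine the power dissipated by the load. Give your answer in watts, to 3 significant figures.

1.28 W

Find the circuit current first, then P = I²R for the load (series elements share I).
I = ε / (r + R) = 3.30 / (0.473 + 7.52) = 0.4129 A
P_load = I² R = (0.4129)² × 7.52 = 1.282 W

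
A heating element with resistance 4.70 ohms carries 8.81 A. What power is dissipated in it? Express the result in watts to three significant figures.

365 W

Current and resistance are given, so P = I²R is the direct form.
P = (8.810 A)² × 4.70 Ω = 364.8 W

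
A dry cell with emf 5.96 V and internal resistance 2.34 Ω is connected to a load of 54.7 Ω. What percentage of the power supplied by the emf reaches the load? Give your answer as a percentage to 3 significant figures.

Both r and R carry the same current, so the power split is just the resistance split: η = R/(R+r).
η = R / (R + r) = 54.7 / (54.7 + 2.34) = 0.9590

95.9 %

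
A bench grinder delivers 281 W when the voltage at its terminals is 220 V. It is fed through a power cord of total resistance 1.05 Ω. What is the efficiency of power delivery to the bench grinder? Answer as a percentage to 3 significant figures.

99.4 %

I = P / V = 281 / 220 = 1.277 A through the power cord.
P_line = I² R_line = (1.277)² × 1.05 = 1.713 W
P_source = P_load + P_line = 281.0 + 1.713 = 282.7 W
η = P_load / P_source = 281.0 / 282.7 = 0.9939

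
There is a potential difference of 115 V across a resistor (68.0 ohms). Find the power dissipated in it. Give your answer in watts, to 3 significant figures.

With V across and R both known, P = V²/R gives the dissipation directly.
P = (115 V)² / 68.0 Ω = 194.5 W

194 W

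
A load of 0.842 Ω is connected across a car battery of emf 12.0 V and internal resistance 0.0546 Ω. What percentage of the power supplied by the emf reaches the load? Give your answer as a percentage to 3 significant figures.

93.9 %

The source delivers εI, of which I²R reaches the load and I²r is lost; since I is common, η = R/(R+r).
η = R / (R + r) = 0.842 / (0.842 + 0.0546) = 0.9391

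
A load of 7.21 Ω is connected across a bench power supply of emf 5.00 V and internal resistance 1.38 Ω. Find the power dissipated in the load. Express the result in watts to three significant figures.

2.44 W

With r and R in series, I = ε/(r+R); the load dissipates I²R.
I = ε / (r + R) = 5.00 / (1.38 + 7.21) = 0.5821 A
P_load = I² R = (0.5821)² × 7.21 = 2.443 W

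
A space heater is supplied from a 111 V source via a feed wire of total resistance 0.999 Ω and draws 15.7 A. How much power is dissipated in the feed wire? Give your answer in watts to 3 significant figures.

246 W

The feed wire and load are in series, so the same current flows in both; the loss is I²R_line.
The feed wire carries the full 15.7 A.
P_line = I² R_line = (15.70)² × 0.999 = 246.2 W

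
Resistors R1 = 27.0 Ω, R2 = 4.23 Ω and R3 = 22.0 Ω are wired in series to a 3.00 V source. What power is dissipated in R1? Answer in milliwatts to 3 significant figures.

Since the resistors are in series they all carry the loop current I = V/R_total; the power in any one is I²R.
R_total = 27.0 + 4.23 + 22.0 = 53.23 Ω
I = V / R_total = 3.00 / 53.23 = 0.05636 A
P_R1 = I² × R1 = (0.05636)² × 27.0 = 0.08576 W

85.8 mW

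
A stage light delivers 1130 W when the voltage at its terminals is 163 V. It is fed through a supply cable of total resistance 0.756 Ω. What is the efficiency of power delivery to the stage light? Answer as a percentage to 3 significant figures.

I = P / V = 1130 / 163 = 6.933 A through the supply cable.
P_line = I² R_line = (6.933)² × 0.756 = 36.33 W
P_source = P_load + P_line = 1130 + 36.33 = 1166 W
η = P_load / P_source = 1130 / 1166 = 0.9688

96.9 %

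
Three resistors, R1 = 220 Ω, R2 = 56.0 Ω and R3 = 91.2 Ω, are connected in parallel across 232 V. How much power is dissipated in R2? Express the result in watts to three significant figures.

961 W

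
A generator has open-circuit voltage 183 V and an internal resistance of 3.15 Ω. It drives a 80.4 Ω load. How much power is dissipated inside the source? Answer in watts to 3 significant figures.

15.1 W

The source's internal resistance is just another series element carrying I; its dissipation is I²r.
I = ε / (r + R) = 183 / (3.15 + 80.4) = 2.190 A
P_int = I² r = (2.190)² × 3.15 = 15.11 W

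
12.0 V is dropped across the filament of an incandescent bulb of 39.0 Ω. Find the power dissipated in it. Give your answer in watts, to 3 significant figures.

3.69 W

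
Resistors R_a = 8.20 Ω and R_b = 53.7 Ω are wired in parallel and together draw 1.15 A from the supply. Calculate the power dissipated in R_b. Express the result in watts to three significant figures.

Parallel branches share V, not I — compute V via R_eq, then use V²/R for the target branch.
1/R_eq = 1/8.20 + 1/53.7 ⇒ R_eq = 7.114 Ω
V = I_total × R_eq = 1.150 × 7.114 = 8.181 V
P_R_b = V² / R_b = (8.181)² / 53.7 = 1.246 W

1.25 W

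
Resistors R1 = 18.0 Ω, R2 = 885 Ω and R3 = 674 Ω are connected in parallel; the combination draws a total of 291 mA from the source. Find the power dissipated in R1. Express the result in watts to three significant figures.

1.39 W

Only the total current is stated, so first find the parallel equivalent to get the voltage across the combination.
1/R_eq = 1/18.0 + 1/885 + 1/674 ⇒ R_eq = 17.19 Ω
V = I_total × R_eq = 0.2910 × 17.19 = 5.003 V
P_R1 = V² / R1 = (5.003)² / 18.0 = 1.390 W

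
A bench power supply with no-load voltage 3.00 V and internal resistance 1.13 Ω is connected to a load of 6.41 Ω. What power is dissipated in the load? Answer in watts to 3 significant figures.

Find the circuit current first, then P = I²R for the load (series elements share I).
I = ε / (r + R) = 3.00 / (1.13 + 6.41) = 0.3979 A
P_load = I² R = (0.3979)² × 6.41 = 1.015 W

1.01 W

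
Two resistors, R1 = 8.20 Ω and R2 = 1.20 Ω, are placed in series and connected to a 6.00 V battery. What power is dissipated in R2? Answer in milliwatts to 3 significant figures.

489 mW

In a series string the same current flows through every resistor — find that current, then P = I²R for the one we want.
R_total = 8.20 + 1.20 = 9.400 Ω
I = V / R_total = 6.00 / 9.400 = 0.6383 A
P_R2 = I² × R2 = (0.6383)² × 1.20 = 0.4889 W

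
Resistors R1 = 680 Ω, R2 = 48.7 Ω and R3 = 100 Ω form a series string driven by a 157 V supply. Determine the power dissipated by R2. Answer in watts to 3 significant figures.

1.75 W

The current is common to all series resistors; compute it, then apply P = I²R for the target.
R_total = 680 + 48.7 + 100 = 828.7 Ω
I = V / R_total = 157 / 828.7 = 0.1895 A
P_R2 = I² × R2 = (0.1895)² × 48.7 = 1.748 W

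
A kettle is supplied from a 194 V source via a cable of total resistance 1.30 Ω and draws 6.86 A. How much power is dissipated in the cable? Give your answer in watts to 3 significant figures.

61.2 W

Line loss is just I²R for the cable — we know both I and R_line directly.
The cable carries the full 6.86 A.
P_line = I² R_line = (6.860)² × 1.30 = 61.18 W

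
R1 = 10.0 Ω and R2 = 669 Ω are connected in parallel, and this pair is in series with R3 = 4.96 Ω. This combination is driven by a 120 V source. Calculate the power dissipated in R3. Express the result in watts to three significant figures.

326 W

Combine R1 and R2 into their parallel equivalent first, reducing the network to two series resistors.
R_p = (10.0×669)/(10.0+669) = 9.853 Ω
R_total = R_p + 4.96 = 9.853 + 4.96 = 14.81 Ω
I = V / R_total = 120 / 14.81 = 8.101 A
R3 carries the full series current, so P = I²R.
P_R3 = (8.101)² × 4.96 = 325.5 W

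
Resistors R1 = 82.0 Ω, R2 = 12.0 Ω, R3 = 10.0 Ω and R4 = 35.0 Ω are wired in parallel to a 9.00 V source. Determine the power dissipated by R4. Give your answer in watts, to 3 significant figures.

2.31 W

Parallel branches share the same voltage; P = V²/R gives the branch power in one step.
P_R4 = V² / R4 = (9.00)² / 35.0 Ω = 2.314 W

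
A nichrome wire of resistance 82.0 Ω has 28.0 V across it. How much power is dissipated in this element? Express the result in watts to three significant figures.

9.56 W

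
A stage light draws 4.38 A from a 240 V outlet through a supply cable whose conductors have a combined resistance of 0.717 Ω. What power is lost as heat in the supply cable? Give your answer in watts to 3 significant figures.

The supply cable is a series resistance carrying the load current; its dissipation is I²R_line.
The supply cable carries the full 4.38 A.
P_line = I² R_line = (4.380)² × 0.717 = 13.76 W

13.8 W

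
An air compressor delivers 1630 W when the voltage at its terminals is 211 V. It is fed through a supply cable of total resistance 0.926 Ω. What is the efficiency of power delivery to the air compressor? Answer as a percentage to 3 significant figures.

96.7 %

I = P / V = 1630 / 211 = 7.725 A through the supply cable.
P_line = I² R_line = (7.725)² × 0.926 = 55.26 W
P_source = P_load + P_line = 1630 + 55.26 = 1685 W
η = P_load / P_source = 1630 / 1685 = 0.9672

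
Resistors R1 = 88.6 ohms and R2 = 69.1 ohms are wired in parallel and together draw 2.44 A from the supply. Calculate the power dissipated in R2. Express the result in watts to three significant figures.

130 W

The branches share the same voltage, but only the total current is given — find V from the equivalent resistance first.
1/R_eq = 1/88.6 + 1/69.1 ⇒ R_eq = 38.82 Ω
V = I_total × R_eq = 2.440 × 38.82 = 94.73 V
P_R2 = V² / R2 = (94.73)² / 69.1 = 129.9 W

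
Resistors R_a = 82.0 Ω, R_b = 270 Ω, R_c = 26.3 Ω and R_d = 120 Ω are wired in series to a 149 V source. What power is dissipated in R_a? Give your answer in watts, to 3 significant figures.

7.33 W

Series elements share the same current, so find I first, then use P = I²R.
R_total = 82.0 + 270 + 26.3 + 120 = 498.3 Ω
I = V / R_total = 149 / 498.3 = 0.2990 A
P_R_a = I² × R_a = (0.2990)² × 82.0 = 7.332 W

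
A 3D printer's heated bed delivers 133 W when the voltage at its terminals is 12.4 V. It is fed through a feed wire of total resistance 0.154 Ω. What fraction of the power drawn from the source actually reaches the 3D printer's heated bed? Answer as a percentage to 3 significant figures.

88.2 %

I = P / V = 133 / 12.4 = 10.73 A through the feed wire.
P_line = I² R_line = (10.73)² × 0.154 = 17.72 W
P_source = P_load + P_line = 133.0 + 17.72 = 150.7 W
η = P_load / P_source = 133.0 / 150.7 = 0.8825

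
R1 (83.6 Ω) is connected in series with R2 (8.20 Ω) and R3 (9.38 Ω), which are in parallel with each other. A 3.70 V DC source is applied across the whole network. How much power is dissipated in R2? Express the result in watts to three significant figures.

0.00413 W

Replace R2 and R3 with their parallel equivalent so the circuit becomes R1 in series with R_p.
R_p = (8.20×9.38)/(8.20+9.38) = 4.375 Ω
R_total = 83.6 + 4.375 = 87.98 Ω
I = V / R_total = 3.70 / 87.98 = 0.04206 A
Voltage across the parallel pair: V_p = I × R_p = 0.04206 × 4.375 = 0.1840 V
R2 sees V_p directly, so P = V_p² / R2.
P_R2 = (0.1840)² / 8.20 = 0.004129 W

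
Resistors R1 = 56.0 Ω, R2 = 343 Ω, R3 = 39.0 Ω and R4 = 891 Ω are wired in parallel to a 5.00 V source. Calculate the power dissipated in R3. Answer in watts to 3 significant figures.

0.641 W

The supply voltage appears across each parallel branch — just use P = V²/R3.
P_R3 = V² / R3 = (5.00)² / 39.0 Ω = 0.6410 W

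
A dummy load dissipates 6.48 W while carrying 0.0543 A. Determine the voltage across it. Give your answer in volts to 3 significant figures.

Rearranging the power relation for the two known quantities gives V = P / I.
V = 6.48 / 0.05430 = 119.3 V

119 V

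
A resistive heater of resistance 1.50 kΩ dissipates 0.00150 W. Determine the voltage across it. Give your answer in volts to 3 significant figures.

Inverting the appropriate power form: V = √(P R).
V = √(0.00150 × 1500) = 1.500 V

1.50 V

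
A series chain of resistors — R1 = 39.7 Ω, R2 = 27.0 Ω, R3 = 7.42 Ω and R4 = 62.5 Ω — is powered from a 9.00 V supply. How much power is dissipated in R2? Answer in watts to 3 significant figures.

0.117 W

Every series element carries the same I. Get I from the total resistance, then P = I² × R2.
R_total = 39.7 + 27.0 + 7.42 + 62.5 = 136.6 Ω
I = V / R_total = 9.00 / 136.6 = 0.06588 A
P_R2 = I² × R2 = (0.06588)² × 27.0 = 0.1172 W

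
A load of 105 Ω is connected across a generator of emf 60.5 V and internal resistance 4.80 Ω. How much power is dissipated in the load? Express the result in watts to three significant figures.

The internal resistance and the load are in series, so the same I flows through both; get I from ε/(r+R), then I²R for the load.
I = ε / (r + R) = 60.5 / (4.80 + 105) = 0.5510 A
P_load = I² R = (0.5510)² × 105 = 31.88 W

31.9 W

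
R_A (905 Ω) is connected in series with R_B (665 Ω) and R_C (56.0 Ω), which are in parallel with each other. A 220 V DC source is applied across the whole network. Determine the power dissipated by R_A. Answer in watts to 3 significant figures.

First combine the parallel branches into one equivalent R_p, then R_A + R_p is a series pair.
R_p = (665×56.0)/(665+56.0) = 51.65 Ω
R_total = 905 + 51.65 = 956.7 Ω
I = V / R_total = 220 / 956.7 = 0.2300 A
The full supply current passes through R_A: P = I²R.
P_R_A = (0.2300)² × 905 = 47.86 W

47.9 W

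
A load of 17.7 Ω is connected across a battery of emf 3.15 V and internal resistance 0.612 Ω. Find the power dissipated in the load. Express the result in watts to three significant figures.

Load and internal resistance form a series loop — compute the loop current, then the load power via I²R.
I = ε / (r + R) = 3.15 / (0.612 + 17.7) = 0.1720 A
P_load = I² R = (0.1720)² × 17.7 = 0.5237 W

0.524 W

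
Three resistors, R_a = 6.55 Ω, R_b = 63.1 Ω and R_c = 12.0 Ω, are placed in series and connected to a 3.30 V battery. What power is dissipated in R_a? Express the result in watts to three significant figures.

Every series element carries the same I. Get I from the total resistance, then P = I² × R_a.
R_total = 6.55 + 63.1 + 12.0 = 81.65 Ω
I = V / R_total = 3.30 / 81.65 = 0.04042 A
P_R_a = I² × R_a = (0.04042)² × 6.55 = 0.01070 W

0.0107 W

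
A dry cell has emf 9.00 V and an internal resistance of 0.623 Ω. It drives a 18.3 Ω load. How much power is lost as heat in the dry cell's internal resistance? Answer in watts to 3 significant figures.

The source's internal resistance is just another series element carrying I; its dissipation is I²r.
I = ε / (r + R) = 9.00 / (0.623 + 18.3) = 0.4756 A
P_int = I² r = (0.4756)² × 0.623 = 0.1409 W

0.141 W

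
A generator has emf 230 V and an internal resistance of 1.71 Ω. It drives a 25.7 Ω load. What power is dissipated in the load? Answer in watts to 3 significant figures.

1810 W

Find the circuit current first, then P = I²R for the load (series elements share I).
I = ε / (r + R) = 230 / (1.71 + 25.7) = 8.391 A
P_load = I² R = (8.391)² × 25.7 = 1810 W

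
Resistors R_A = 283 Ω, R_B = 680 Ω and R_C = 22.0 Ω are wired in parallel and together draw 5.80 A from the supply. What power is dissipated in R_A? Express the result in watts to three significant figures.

We need the common branch voltage; get it from I_total × R_eq, then P = V²/R for the branch.
1/R_eq = 1/283 + 1/680 + 1/22.0 ⇒ R_eq = 19.82 Ω
V = I_total × R_eq = 5.800 × 19.82 = 114.9 V
P_R_A = V² / R_A = (114.9)² / 283 = 46.69 W

46.7 W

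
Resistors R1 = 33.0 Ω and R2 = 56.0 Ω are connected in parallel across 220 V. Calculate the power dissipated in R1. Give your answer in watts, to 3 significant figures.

1470 W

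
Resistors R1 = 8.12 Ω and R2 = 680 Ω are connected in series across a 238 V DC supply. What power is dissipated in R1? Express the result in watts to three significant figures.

Series elements share the same current, so find I first, then use P = I²R.
R_total = 8.12 + 680 = 688.1 Ω
I = V / R_total = 238 / 688.1 = 0.3459 A
P_R1 = I² × R1 = (0.3459)² × 8.12 = 0.9714 W

0.971 W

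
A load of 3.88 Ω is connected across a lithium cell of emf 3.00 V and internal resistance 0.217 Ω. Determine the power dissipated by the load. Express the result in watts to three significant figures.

2.08 W

Load and internal resistance form a series loop — compute the loop current, then the load power via I²R.
I = ε / (r + R) = 3.00 / (0.217 + 3.88) = 0.7322 A
P_load = I² R = (0.7322)² × 3.88 = 2.080 W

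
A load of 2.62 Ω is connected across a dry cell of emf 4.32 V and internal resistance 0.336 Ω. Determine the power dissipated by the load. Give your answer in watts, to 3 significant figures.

With r and R in series, I = ε/(r+R); the load dissipates I²R.
I = ε / (r + R) = 4.32 / (0.336 + 2.62) = 1.461 A
P_load = I² R = (1.461)² × 2.62 = 5.596 W

5.60 W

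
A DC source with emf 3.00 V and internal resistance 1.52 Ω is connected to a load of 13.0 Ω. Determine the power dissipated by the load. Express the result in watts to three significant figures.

Load and internal resistance form a series loop — compute the loop current, then the load power via I²R.
I = ε / (r + R) = 3.00 / (1.52 + 13.0) = 0.2066 A
P_load = I² R = (0.2066)² × 13.0 = 0.5549 W

0.555 W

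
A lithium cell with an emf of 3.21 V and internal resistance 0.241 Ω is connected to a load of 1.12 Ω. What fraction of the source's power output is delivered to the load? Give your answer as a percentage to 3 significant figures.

82.3 %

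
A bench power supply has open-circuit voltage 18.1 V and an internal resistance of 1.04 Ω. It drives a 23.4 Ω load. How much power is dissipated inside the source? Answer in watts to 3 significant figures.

The source's internal resistance is just another series element carrying I; its dissipation is I²r.
I = ε / (r + R) = 18.1 / (1.04 + 23.4) = 0.7406 A
P_int = I² r = (0.7406)² × 1.04 = 0.5704 W

0.570 W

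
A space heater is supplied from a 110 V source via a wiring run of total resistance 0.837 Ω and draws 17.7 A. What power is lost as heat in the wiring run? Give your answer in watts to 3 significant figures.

The wiring run is a series resistance carrying the load current; its dissipation is I²R_line.
The wiring run carries the full 17.7 A.
P_line = I² R_line = (17.70)² × 0.837 = 262.2 W

262 W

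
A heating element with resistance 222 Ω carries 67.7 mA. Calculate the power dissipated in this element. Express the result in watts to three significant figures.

1.02 W

Current and resistance are given, so P = I²R is the direct form.
P = (0.06770 A)² × 222 Ω = 1.017 W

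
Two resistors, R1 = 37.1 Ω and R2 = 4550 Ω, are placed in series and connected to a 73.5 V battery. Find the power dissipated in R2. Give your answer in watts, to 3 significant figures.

Series elements share the same current, so find I first, then use P = I²R.
R_total = 37.1 + 4550 = 4587 Ω
I = V / R_total = 73.5 / 4587 = 0.01602 A
P_R2 = I² × R2 = (0.01602)² × 4550 = 1.168 W

1.17 W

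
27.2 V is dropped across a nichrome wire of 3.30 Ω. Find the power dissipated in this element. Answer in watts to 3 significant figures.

With V across and R both known, P = V²/R gives the dissipation directly.
P = (27.2 V)² / 3.30 Ω = 224.2 W

224 W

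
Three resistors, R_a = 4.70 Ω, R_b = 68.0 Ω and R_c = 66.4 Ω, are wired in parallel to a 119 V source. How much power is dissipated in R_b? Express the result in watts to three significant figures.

208 W

R_b sits directly across the source, so P = V²/R with V = 119 V.
P_R_b = V² / R_b = (119)² / 68.0 Ω = 208.2 W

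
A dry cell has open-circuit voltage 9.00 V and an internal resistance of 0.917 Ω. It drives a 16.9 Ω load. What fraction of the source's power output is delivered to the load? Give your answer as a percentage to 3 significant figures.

Efficiency is P_load / P_total. With a series r and R sharing the same I, P = I²R for each, so η = R/(R+r).
η = R / (R + r) = 16.9 / (16.9 + 0.917) = 0.9485

94.9 %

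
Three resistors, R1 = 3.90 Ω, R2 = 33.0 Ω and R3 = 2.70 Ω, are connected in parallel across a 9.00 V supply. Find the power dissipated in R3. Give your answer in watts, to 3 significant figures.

30.0 W

Parallel branches share the same voltage; P = V²/R gives the branch power in one step.
P_R3 = V² / R3 = (9.00)² / 2.70 Ω = 30.00 W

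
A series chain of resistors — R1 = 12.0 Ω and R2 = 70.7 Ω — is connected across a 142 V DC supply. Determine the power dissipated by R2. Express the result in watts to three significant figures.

In a series string the same current flows through every resistor — find that current, then P = I²R for the one we want.
R_total = 12.0 + 70.7 = 82.70 Ω
I = V / R_total = 142 / 82.70 = 1.717 A
P_R2 = I² × R2 = (1.717)² × 70.7 = 208.4 W

208 W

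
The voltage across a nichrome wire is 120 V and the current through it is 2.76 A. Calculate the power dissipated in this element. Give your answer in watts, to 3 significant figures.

331 W

Both the voltage across and the current through the element are known, so P = V I applies directly.
P = 120 V × 2.760 A = 331.2 W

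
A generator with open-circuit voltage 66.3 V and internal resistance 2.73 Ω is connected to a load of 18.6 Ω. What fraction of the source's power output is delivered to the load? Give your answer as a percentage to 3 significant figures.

η = P_load/(P_load+P_int) = I²R/(I²R+I²r) = R/(R+r) — the I² cancels for series elements.
η = R / (R + r) = 18.6 / (18.6 + 2.73) = 0.8720

87.2 %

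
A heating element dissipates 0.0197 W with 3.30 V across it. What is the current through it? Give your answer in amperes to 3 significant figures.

The two known quantities fix the third via I = P / V.
I = 0.0197 / 3.30 = 0.005970 A

0.00597 A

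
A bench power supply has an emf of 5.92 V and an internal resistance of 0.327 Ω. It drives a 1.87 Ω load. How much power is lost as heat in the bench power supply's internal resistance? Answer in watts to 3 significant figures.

The internal resistance carries the same current as the load; P_int = I²r.
I = ε / (r + R) = 5.92 / (0.327 + 1.87) = 2.695 A
P_int = I² r = (2.695)² × 0.327 = 2.374 W

2.37 W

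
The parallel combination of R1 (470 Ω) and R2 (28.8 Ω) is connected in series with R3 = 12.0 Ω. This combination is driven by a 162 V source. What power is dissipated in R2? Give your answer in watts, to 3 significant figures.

438 W

Collapse the R1‖R2 pair into one equivalent R_p; then R_p and R3 form a series string.
R_p = (470×28.8)/(470+28.8) = 27.14 Ω
R_total = R_p + 12.0 = 27.14 + 12.0 = 39.14 Ω
I = V / R_total = 162 / 39.14 = 4.139 A
Voltage across the parallel pair: V_p = I × R_p = 4.139 × 27.14 = 112.3 V
R2 sits across V_p; its power is V_p²/R.
P_R2 = (112.3)² / 28.8 = 438.1 W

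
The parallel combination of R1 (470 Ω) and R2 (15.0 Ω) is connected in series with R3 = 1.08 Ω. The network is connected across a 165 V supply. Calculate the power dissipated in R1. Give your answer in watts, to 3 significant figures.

50.2 W

Reduce the parallel combination to a single R_p; the circuit then becomes R_p in series with the remaining resistor.
R_p = (470×15.0)/(470+15.0) = 14.54 Ω
R_total = R_p + 1.08 = 14.54 + 1.08 = 15.62 Ω
I = V / R_total = 165 / 15.62 = 10.57 A
Voltage across the parallel pair: V_p = I × R_p = 10.57 × 14.54 = 153.6 V
R1 has V_p across it, so P = V_p²/R1.
P_R1 = (153.6)² / 470 = 50.19 W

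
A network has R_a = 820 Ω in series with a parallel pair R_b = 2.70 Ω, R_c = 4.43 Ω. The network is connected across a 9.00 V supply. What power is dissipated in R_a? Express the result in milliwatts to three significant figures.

First combine the parallel branches into one equivalent R_p, then R_a + R_p is a series pair.
R_p = (2.70×4.43)/(2.70+4.43) = 1.678 Ω
R_total = 820 + 1.678 = 821.7 Ω
I = V / R_total = 9.00 / 821.7 = 0.01095 A
The full supply current passes through R_a: P = I²R.
P_R_a = (0.01095)² × 820 = 0.09838 W

98.4 mW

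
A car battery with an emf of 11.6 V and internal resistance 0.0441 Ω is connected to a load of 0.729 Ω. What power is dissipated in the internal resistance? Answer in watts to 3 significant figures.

9.93 W

The source's internal resistance is just another series element carrying I; its dissipation is I²r.
I = ε / (r + R) = 11.6 / (0.0441 + 0.729) = 15.00 A
P_int = I² r = (15.00)² × 0.0441 = 9.928 W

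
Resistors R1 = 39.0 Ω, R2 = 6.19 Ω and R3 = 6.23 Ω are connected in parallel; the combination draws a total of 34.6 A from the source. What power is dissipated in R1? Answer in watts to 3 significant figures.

254 W

We need the common branch voltage; get it from I_total × R_eq, then P = V²/R for the branch.
1/R_eq = 1/39.0 + 1/6.19 + 1/6.23 ⇒ R_eq = 2.876 Ω
V = I_total × R_eq = 34.60 × 2.876 = 99.51 V
P_R1 = V² / R1 = (99.51)² / 39.0 = 253.9 W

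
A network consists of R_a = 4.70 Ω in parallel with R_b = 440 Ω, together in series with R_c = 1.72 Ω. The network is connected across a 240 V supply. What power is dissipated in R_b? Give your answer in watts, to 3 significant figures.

69.8 W

Reduce the parallel combination to a single R_p; the circuit then becomes R_p in series with the remaining resistor.
R_p = (4.70×440)/(4.70+440) = 4.650 Ω
R_total = R_p + 1.72 = 4.650 + 1.72 = 6.370 Ω
I = V / R_total = 240 / 6.370 = 37.67 A
Voltage across the parallel pair: V_p = I × R_p = 37.67 × 4.650 = 175.2 V
Use P = V²/R for R_b with V = V_p.
P_R_b = (175.2)² / 440 = 69.76 W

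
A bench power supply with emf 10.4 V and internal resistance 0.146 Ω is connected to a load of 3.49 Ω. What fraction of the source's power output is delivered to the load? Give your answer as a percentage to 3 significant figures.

96.0 %

η = P_load/(P_load+P_int) = I²R/(I²R+I²r) = R/(R+r) — the I² cancels for series elements.
η = R / (R + r) = 3.49 / (3.49 + 0.146) = 0.9598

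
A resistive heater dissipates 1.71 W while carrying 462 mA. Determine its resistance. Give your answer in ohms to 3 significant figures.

8.01 Ω

Inverting the appropriate power form: R = P / I².
R = 1.71 / (0.4620)² = 8.011 Ω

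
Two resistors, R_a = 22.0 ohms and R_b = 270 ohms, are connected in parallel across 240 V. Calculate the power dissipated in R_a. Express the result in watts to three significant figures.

Parallel branches share the same voltage; P = V²/R gives the branch power in one step.
P_R_a = V² / R_a = (240)² / 22.0 Ω = 2618 W

2620 W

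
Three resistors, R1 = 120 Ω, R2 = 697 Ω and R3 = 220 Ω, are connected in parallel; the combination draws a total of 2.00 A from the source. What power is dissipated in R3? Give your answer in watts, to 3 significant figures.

The branches share the same voltage, but only the total current is given — find V from the equivalent resistance first.
1/R_eq = 1/120 + 1/697 + 1/220 ⇒ R_eq = 69.86 Ω
V = I_total × R_eq = 2.000 × 69.86 = 139.7 V
P_R3 = V² / R3 = (139.7)² / 220 = 88.75 W

88.7 W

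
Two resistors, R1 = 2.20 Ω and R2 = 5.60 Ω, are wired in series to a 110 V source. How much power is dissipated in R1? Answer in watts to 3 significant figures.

Every series element carries the same I. Get I from the total resistance, then P = I² × R1.
R_total = 2.20 + 5.60 = 7.800 Ω
I = V / R_total = 110 / 7.800 = 14.10 A
P_R1 = I² × R1 = (14.10)² × 2.20 = 437.5 W

438 W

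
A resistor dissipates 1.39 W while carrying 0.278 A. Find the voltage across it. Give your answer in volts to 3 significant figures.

5.00 V

Rearranging the power relation for the two known quantities gives V = P / I.
V = 1.39 / 0.2780 = 5.000 V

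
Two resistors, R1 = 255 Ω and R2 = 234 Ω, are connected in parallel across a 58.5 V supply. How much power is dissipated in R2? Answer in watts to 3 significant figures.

14.6 W

The supply voltage appears across each parallel branch — just use P = V²/R2.
P_R2 = V² / R2 = (58.5)² / 234 Ω = 14.62 W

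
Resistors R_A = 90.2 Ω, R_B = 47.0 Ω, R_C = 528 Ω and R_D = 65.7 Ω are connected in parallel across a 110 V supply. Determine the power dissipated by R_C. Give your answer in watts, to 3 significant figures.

Every branch has 110 V across it, so for R_C the power is simply V²/R.
P_R_C = V² / R_C = (110)² / 528 Ω = 22.92 W

22.9 W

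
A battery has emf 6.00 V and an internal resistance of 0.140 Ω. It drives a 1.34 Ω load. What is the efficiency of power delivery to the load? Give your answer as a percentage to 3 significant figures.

The source delivers εI, of which I²R reaches the load and I²r is lost; since I is common, η = R/(R+r).
η = R / (R + r) = 1.34 / (1.34 + 0.140) = 0.9054

90.5 %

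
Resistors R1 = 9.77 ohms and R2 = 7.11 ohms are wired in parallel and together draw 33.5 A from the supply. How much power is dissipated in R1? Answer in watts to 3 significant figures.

We need the common branch voltage; get it from I_total × R_eq, then P = V²/R for the branch.
1/R_eq = 1/9.77 + 1/7.11 ⇒ R_eq = 4.115 Ω
V = I_total × R_eq = 33.50 × 4.115 = 137.9 V
P_R1 = V² / R1 = (137.9)² / 9.77 = 1945 W

1950 W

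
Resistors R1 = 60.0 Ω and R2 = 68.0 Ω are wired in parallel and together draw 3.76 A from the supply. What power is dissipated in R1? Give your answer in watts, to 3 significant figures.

239 W

Only the total current is stated, so first find the parallel equivalent to get the voltage across the combination.
1/R_eq = 1/60.0 + 1/68.0 ⇒ R_eq = 31.88 Ω
V = I_total × R_eq = 3.760 × 31.88 = 119.8 V
P_R1 = V² / R1 = (119.8)² / 60.0 = 239.4 W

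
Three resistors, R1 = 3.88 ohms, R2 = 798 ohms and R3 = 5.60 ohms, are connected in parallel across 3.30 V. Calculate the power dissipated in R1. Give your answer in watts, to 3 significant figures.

2.81 W

Every branch has 3.30 V across it, so for R1 the power is simply V²/R.
P_R1 = V² / R1 = (3.30)² / 3.88 Ω = 2.807 W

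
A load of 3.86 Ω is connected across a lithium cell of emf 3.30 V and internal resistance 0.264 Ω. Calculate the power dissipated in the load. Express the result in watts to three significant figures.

Load and internal resistance form a series loop — compute the loop current, then the load power via I²R.
I = ε / (r + R) = 3.30 / (0.264 + 3.86) = 0.8002 A
P_load = I² R = (0.8002)² × 3.86 = 2.472 W

2.47 W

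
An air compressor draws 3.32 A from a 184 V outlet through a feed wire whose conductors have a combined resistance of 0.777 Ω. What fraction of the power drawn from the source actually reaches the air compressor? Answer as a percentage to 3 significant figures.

The feed wire carries the full 3.32 A.
P_line = I² R_line = (3.320)² × 0.777 = 8.564 W
P_source = V I = 184 × 3.320 = 610.9 W; P_load = 602.3 W
η = P_load / P_source = 602.3 / 610.9 = 0.9860

98.6 %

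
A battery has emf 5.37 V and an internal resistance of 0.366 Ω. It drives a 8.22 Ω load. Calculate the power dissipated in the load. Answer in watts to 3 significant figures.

3.22 W

Load and internal resistance form a series loop — compute the loop current, then the load power via I²R.
I = ε / (r + R) = 5.37 / (0.366 + 8.22) = 0.6254 A
P_load = I² R = (0.6254)² × 8.22 = 3.215 W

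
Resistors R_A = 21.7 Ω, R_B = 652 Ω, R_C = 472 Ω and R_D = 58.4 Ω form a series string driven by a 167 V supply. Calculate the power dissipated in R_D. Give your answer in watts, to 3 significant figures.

In a series string the same current flows through every resistor — find that current, then P = I²R for the one we want.
R_total = 21.7 + 652 + 472 + 58.4 = 1204 Ω
I = V / R_total = 167 / 1204 = 0.1387 A
P_R_D = I² × R_D = (0.1387)² × 58.4 = 1.123 W

1.12 W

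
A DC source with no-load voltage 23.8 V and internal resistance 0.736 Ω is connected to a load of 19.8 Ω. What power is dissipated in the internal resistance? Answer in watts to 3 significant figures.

The internal resistance carries the same current as the load; P_int = I²r.
I = ε / (r + R) = 23.8 / (0.736 + 19.8) = 1.159 A
P_int = I² r = (1.159)² × 0.736 = 0.9886 W

0.989 W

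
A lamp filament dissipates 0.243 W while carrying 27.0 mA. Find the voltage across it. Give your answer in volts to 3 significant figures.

9.00 V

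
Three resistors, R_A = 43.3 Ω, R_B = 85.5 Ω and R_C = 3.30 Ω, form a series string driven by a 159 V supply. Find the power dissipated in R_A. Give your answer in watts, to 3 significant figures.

Series elements share the same current, so find I first, then use P = I²R.
R_total = 43.3 + 85.5 + 3.30 = 132.1 Ω
I = V / R_total = 159 / 132.1 = 1.204 A
P_R_A = I² × R_A = (1.204)² × 43.3 = 62.73 W

62.7 W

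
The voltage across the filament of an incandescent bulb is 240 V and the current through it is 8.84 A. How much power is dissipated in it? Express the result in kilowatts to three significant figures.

2.12 kW

Both the voltage across and the current through the element are known, so P = V I applies directly.
P = 240 V × 8.840 A = 2122 W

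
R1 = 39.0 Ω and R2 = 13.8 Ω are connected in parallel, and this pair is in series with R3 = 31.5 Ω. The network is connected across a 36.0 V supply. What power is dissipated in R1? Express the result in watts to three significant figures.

Reduce the parallel combination to a single R_p; the circuit then becomes R_p in series with the remaining resistor.
R_p = (39.0×13.8)/(39.0+13.8) = 10.19 Ω
R_total = R_p + 31.5 = 10.19 + 31.5 = 41.69 Ω
I = V / R_total = 36.0 / 41.69 = 0.8635 A
Voltage across the parallel pair: V_p = I × R_p = 0.8635 × 10.19 = 8.801 V
Use P = V²/R for R1 with V = V_p.
P_R1 = (8.801)² / 39.0 = 1.986 W

1.99 W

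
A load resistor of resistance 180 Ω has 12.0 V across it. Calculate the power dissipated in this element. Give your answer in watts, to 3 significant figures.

0.800 W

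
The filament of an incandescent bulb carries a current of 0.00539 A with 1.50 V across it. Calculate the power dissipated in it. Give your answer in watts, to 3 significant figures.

0.00809 W

Since both terminal voltage and current are stated, P = V I gives the power in one step.
P = 1.50 V × 0.005390 A = 0.008085 W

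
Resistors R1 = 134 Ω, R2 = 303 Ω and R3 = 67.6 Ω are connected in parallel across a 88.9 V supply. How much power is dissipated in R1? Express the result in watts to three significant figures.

Parallel branches share the same voltage; P = V²/R gives the branch power in one step.
P_R1 = V² / R1 = (88.9)² / 134 Ω = 58.98 W

59.0 W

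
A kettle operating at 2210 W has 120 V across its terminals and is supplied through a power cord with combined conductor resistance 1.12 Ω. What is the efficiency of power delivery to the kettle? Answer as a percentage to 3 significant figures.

I = P / V = 2210 / 120 = 18.42 A through the power cord.
P_line = I² R_line = (18.42)² × 1.12 = 379.9 W
P_source = P_load + P_line = 2210 + 379.9 = 2590 W
η = P_load / P_source = 2210 / 2590 = 0.8533

85.3 %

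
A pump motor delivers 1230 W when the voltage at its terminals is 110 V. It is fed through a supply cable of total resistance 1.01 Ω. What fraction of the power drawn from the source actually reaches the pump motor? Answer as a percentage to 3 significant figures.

I = P / V = 1230 / 110 = 11.18 A through the supply cable.
P_line = I² R_line = (11.18)² × 1.01 = 126.3 W
P_source = P_load + P_line = 1230 + 126.3 = 1356 W
η = P_load / P_source = 1230 / 1356 = 0.9069

90.7 %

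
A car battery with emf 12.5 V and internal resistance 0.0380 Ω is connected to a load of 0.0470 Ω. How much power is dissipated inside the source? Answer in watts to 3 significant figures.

Internal loss is I²r, with I set by the total series resistance r+R.
I = ε / (r + R) = 12.5 / (0.0380 + 0.0470) = 147.1 A
P_int = I² r = (147.1)² × 0.0380 = 821.8 W

822 W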